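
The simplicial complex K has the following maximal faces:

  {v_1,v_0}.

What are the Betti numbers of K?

We work with the vertex ordering v_0 < v_1. The simplices of K, each written with vertices in increasing order, are:

  0-simplices (2): [v_0], [v_1]
  1-simplices (1): [v_0,v_1]

giving chain groups C_0 ≅ Z^2, C_1 ≅ Z^1.

Boundary ∂_1: C_1 → C_0 is given by ∂[p,q] = [q] − [p]. For instance
  ∂[v_0,v_1] = [v_1] − [v_0].
The resulting 2×1 matrix has rank 1, and its Smith normal form has invariant factors (1).

Now H_k = ker ∂_k / im ∂_{k+1}, so:

  H_0: rank C_0 − rank ∂_1 = 2 − 1 = 1, and the invariant factors of ∂_1 are all 1, so H_0 = Z.
  H_1: rank ker ∂_1 − rank ∂_2 = (1 − 1) − 0 = 0, and there is no ∂_2, so H_1 = 0.

Hence the Betti numbers are b_0 = 1, b_1 = 0.

b_0 = 1, b_1 = 0.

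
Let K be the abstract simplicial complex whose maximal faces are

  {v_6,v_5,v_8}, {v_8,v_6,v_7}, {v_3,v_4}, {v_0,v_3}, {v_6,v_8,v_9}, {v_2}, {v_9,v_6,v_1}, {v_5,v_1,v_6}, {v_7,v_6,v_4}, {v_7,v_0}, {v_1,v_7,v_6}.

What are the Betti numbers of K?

Order the vertices as v_0 < v_1 < v_2 < v_3 < v_4 < v_5 < v_6 < v_7 < v_8 < v_9. Listing each simplex with vertices in this order, K has dimension 2 with simplices:

  0-simplices (10): [v_0], [v_1], [v_2], [v_3], [v_4], [v_5], [v_6], [v_7], [v_8], [v_9]
  1-simplices (16): (16 of them)
  2-simplices (7): [v_1,v_5,v_6], [v_1,v_6,v_7], [v_1,v_6,v_9], [v_4,v_6,v_7], [v_5,v_6,v_8], [v_6,v_7,v_8], [v_6,v_8,v_9]

giving chain groups C_0 ≅ Z^10, C_1 ≅ Z^16, C_2 ≅ Z^7.

The boundary map ∂_1: C_1 → C_0 is given by ∂[p,q] = [q] − [p]. For instance
  ∂[v_0,v_3] = [v_3] − [v_0].
This gives a 10×16 integer matrix of rank 8; reducing to Smith normal form yields diagonal entries (1,1,1,1,1,1,1,1).

The boundary map ∂_2: C_2 → C_1 sends each 2-simplex [p,q,r] to [q,r] − [p,r] + [p,q]. For instance
  ∂[v_6,v_7,v_8] = [v_7,v_8] − [v_6,v_8] + [v_6,v_7],
  ∂[v_1,v_6,v_7] = [v_6,v_7] − [v_1,v_7] + [v_1,v_6].
The 16×7 boundary matrix has rank 7 and Smith normal form diag(1,1,1,1,1,1,1).

Reading off H_k = ker ∂_k / im ∂_{k+1}:

  H_0: rank C_0 − rank ∂_1 = 10 − 8 = 2, and the invariant factors of ∂_1 are all 1, so H_0 ≅ Z^2.
  H_1: rank ker ∂_1 − rank ∂_2 = (16 − 8) − 7 = 1, and the invariant factors of ∂_2 are all 1, so H_1 ≅ Z.
  H_2: rank ker ∂_2 − rank ∂_3 = (7 − 7) − 0 = 0, and there is no ∂_3, so H_2 ≅ 0.

Hence the Betti numbers are b_0 = 2, b_1 = 1, b_2 = 0.

b_0 = 2, b_1 = 1, b_2 = 0.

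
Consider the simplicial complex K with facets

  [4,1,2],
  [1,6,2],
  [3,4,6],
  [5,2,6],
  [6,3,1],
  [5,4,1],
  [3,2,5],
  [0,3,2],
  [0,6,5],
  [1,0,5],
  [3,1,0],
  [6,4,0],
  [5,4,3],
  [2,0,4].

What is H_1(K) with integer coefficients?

We work with the vertex ordering 0 < 1 < 2 < 3 < 4 < 5 < 6. The simplices of K, each written with vertices in increasing order, are:

  0-simplices (7): [0], [1], [2], [3], [4], [5], [6]
  1-simplices (21): [0,1], [0,2], [0,3], [0,4], [0,5], [0,6], [1,2], [1,3], [1,4], [1,5], [1,6], [2,3], [2,4], [2,5], [2,6], [3,4], [3,5], [3,6], [4,5], [4,6], [5,6]
  2-simplices (14): [0,1,3], [0,1,5], [0,2,3], [0,2,4], [0,4,6], [0,5,6], [1,2,4], [1,2,6], [1,3,6], [1,4,5], [2,3,5], [2,5,6], [3,4,5], [3,4,6]

so the chain groups are C_0 ≅ Z^7, C_1 ≅ Z^21, C_2 ≅ Z^14.

∂_1: C_1 → C_0 is given by ∂[p,q] = [q] − [p].
The 7×21 boundary matrix has rank 6 and Smith normal form diag(1,1,1,1,1,1).

The boundary map ∂_2: C_2 → C_1 acts by ∂[p,q,r] = [q,r] − [p,r] + [p,q]. For instance
  ∂[0,2,4] = [2,4] − [0,4] + [0,2],
  ∂[0,5,6] = [5,6] − [0,6] + [0,5].
The 21×14 boundary matrix has rank 13 and Smith normal form diag(1,1,1,1,1,1,1,1,1,1,1,1,1).

Computing H_k = (kernel of ∂_k) / (image of ∂_{k+1}):

  H_1: rank ker ∂_1 − rank ∂_2 = (21 − 6) − 13 = 2, and the invariant factors of ∂_2 are all 1, so H_1 ≅ Z^2.

H_1 = Z^2.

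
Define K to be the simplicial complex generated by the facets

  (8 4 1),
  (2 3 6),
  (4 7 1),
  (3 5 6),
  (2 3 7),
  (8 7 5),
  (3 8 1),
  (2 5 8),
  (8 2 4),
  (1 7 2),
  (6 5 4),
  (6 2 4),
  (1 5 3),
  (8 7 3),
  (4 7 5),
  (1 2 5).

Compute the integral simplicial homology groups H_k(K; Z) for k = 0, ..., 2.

Order the vertices as 1 < 2 < 3 < 4 < 5 < 6 < 7 < 8. Listing each simplex with vertices in this order, K has dimension 2 with simplices:

  0-simplices (8): [1], [2], [3], [4], [5], [6], [7], [8]
  1-simplices (24): (24 of them)
  2-simplices (16): [1,2,5], [1,2,7], [1,3,5], [1,3,8], [1,4,7], [1,4,8], [2,3,6], [2,3,7], [2,4,6], [2,4,8], [2,5,8], [3,5,6], [3,7,8], [4,5,6], [4,5,7], [5,7,8]

Hence C_0 ≅ Z^8, C_1 ≅ Z^24, C_2 ≅ Z^16.

Boundary ∂_1: C_1 → C_0 maps an edge to its endpoints' difference, ∂[p,q] = q − p. For instance
  ∂[3,5] = [5] − [3].
The 8×24 boundary matrix has rank 7 and Smith normal form diag(1,1,1,1,1,1,1).

∂_2: C_2 → C_1 maps a triangle to the signed sum of its edges. For instance
  ∂[1,4,7] = [4,7] − [1,7] + [1,4],
  ∂[2,5,8] = [5,8] − [2,8] + [2,5].
This gives a 24×16 integer matrix of rank 15; reducing to Smith normal form yields diagonal entries (1,1,1,1,1,1,1,1,1,1,1,1,1,1,1).

Computing H_k = (kernel of ∂_k) / (image of ∂_{k+1}):

  H_0: rank C_0 − rank ∂_1 = 8 − 7 = 1, and the invariant factors of ∂_1 are all 1, so H_0 ≅ Z.
  H_1: rank ker ∂_1 − rank ∂_2 = (24 − 7) − 15 = 2, and the invariant factors of ∂_2 are all 1, so H_1 ≅ Z^2.
  H_2: rank ker ∂_2 − rank ∂_3 = (16 − 15) − 0 = 1, and there is no ∂_3, so H_2 ≅ Z.

H_0 ≅ Z,  H_1 ≅ Z^2,  H_2 ≅ Z.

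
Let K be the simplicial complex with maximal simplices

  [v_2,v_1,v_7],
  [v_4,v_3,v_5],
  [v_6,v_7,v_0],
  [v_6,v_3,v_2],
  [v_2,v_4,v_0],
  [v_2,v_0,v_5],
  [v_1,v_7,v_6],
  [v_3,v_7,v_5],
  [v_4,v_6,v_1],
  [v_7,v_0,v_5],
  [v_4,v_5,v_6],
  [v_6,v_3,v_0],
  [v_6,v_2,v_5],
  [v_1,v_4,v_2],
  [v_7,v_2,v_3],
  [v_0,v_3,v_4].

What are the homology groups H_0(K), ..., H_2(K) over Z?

H_0 ≅ Z,  H_1 ≅ Z^2,  H_2 ≅ Z.

Fix the vertex order v_0 < v_1 < v_2 < v_3 < v_4 < v_5 < v_6 < v_7 and write every simplex with vertices in increasing order. Then dim K = 2 and the simplices of K are:

  0-simplices (8): [v_0], [v_1], [v_2], [v_3], [v_4], [v_5], [v_6], [v_7]
  1-simplices (24): (24 of them)
  2-simplices (16): (16 of them)

giving chain groups C_0 ≅ Z^8, C_1 ≅ Z^24, C_2 ≅ Z^16.

∂_1: C_1 → C_0 maps an edge to its endpoints' difference, ∂[p,q] = q − p. For instance
  ∂[v_2,v_6] = [v_6] − [v_2].
The resulting 8×24 matrix has rank 7, and its Smith normal form has invariant factors (1,1,1,1,1,1,1).

Boundary ∂_2: C_2 → C_1 maps a triangle to the signed sum of its edges. For instance
  ∂[v_0,v_6,v_7] = [v_6,v_7] − [v_0,v_7] + [v_0,v_6],
  ∂[v_4,v_5,v_6] = [v_5,v_6] − [v_4,v_6] + [v_4,v_5].
The 24×16 boundary matrix has rank 15 and Smith normal form diag(1,1,1,1,1,1,1,1,1,1,1,1,1,1,1).

Computing H_k = (kernel of ∂_k) / (image of ∂_{k+1}):

  H_0: rank C_0 − rank ∂_1 = 8 − 7 = 1, and the invariant factors of ∂_1 are all 1, so H_0 ≅ Z.
  H_1: rank ker ∂_1 − rank ∂_2 = (24 − 7) − 15 = 2, and the invariant factors of ∂_2 are all 1, so H_1 ≅ Z^2.
  H_2: rank ker ∂_2 − rank ∂_3 = (16 − 15) − 0 = 1, and there is no ∂_3, so H_2 ≅ Z.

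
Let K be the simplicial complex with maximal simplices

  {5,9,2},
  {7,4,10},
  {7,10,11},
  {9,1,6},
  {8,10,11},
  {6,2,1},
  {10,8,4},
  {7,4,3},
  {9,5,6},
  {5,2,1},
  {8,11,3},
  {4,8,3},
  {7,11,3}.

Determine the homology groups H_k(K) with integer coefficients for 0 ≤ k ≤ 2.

H_0 = Z^2,  H_1 = Z,  H_2 = Z.

Fix the vertex order 1 < 2 < 3 < 4 < 5 < 6 < 7 < 8 < 9 < 10 < 11 and write every simplex with vertices in increasing order. Then dim K = 2 and the simplices of K are:

  0-simplices (11): [1], [2], [3], [4], [5], [6], [7], [8], [9], [10], [11]
  1-simplices (22): [1,2], [1,5], [1,6], [1,9], [2,5], [2,6], [2,9], [3,4], [3,7], [3,8], [3,11], [4,7], [4,8], [4,10], [5,6], [5,9], [6,9], [7,10], [7,11], [8,10], [8,11], [10,11]
  2-simplices (13): [1,2,5], [1,2,6], [1,6,9], [2,5,9], [3,4,7], [3,4,8], [3,7,11], [3,8,11], [4,7,10], [4,8,10], [5,6,9], [7,10,11], [8,10,11]

giving chain groups C_0 ≅ Z^11, C_1 ≅ Z^22, C_2 ≅ Z^13.

Boundary ∂_1: C_1 → C_0 maps an edge to its endpoints' difference, ∂[p,q] = q − p.
This gives a 11×22 integer matrix of rank 9; reducing to Smith normal form yields diagonal entries (1,1,1,1,1,1,1,1,1).

Boundary ∂_2: C_2 → C_1 acts by ∂[p,q,r] = [q,r] − [p,r] + [p,q]. For instance
  ∂[3,4,8] = [4,8] − [3,8] + [3,4],
  ∂[4,8,10] = [8,10] − [4,10] + [4,8].
As a 22×13 matrix over Z this has rank 12, with invariant factors (1,1,1,1,1,1,1,1,1,1,1,1).

From H_k ≅ ker(∂_k) / im(∂_{k+1}) we obtain:

  H_0: rank C_0 − rank ∂_1 = 11 − 9 = 2, and the invariant factors of ∂_1 are all 1, so H_0 = Z^2.
  H_1: rank ker ∂_1 − rank ∂_2 = (22 − 9) − 12 = 1, and the invariant factors of ∂_2 are all 1, so H_1 = Z.
  H_2: rank ker ∂_2 − rank ∂_3 = (13 − 12) − 0 = 1, and there is no ∂_3, so H_2 = Z.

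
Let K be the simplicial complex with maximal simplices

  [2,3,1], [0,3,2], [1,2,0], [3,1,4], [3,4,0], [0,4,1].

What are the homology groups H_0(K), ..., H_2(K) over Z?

K has 5 vertices, 9 edges, 6 triangles.
rank ∂_0 = 0, rank ∂_1 = 4 ⇒ b_0 = 5 − 0 − 4 = 1; all invariant factors of ∂_1 are 1 so no torsion. So H_0 = Z.
rank ∂_1 = 4, rank ∂_2 = 5 ⇒ b_1 = 9 − 4 − 5 = 0; all invariant factors of ∂_2 are 1 so no torsion. So H_1 = 0.
rank ∂_2 = 5, rank ∂_3 = 0 ⇒ b_2 = 6 − 5 − 0 = 1. So H_2 = Z.

H_0 ≅ Z,  H_1 = 0,  H_2 ≅ Z.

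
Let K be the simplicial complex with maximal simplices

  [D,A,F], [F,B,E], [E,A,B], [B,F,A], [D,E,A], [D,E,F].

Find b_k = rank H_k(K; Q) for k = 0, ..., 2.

b_0 = 1, b_1 = 0, b_2 = 1.

We work with the vertex ordering A < B < D < E < F. The simplices of K, each written with vertices in increasing order, are:

  0-simplices (5): A, B, D, E, F
  1-simplices (9): AB, AD, AE, AF, BE, BF, DE, DF, EF
  2-simplices (6): ABE, ABF, ADE, ADF, BEF, DEF

so the chain groups are C_0 ≅ Z^5, C_1 ≅ Z^9, C_2 ≅ Z^6.

∂_1: C_1 → C_0 sends each edge [p,q] (with p < q) to q − p. For instance
  ∂BF = F − B.
This gives a 5×9 integer matrix of rank 4; reducing to Smith normal form yields diagonal entries (1,1,1,1).

∂_2: C_2 → C_1 sends each 2-simplex [p,q,r] to [q,r] − [p,r] + [p,q]. For instance
  ∂ABE = BE − AE + AB,
  ∂DEF = EF − DF + DE.
As a 9×6 matrix over Z this has rank 5, with invariant factors (1,1,1,1,1).

Now H_k = ker ∂_k / im ∂_{k+1}, so:

  H_0: rank C_0 − rank ∂_1 = 5 − 4 = 1, and the invariant factors of ∂_1 are all 1, so H_0 = Z.
  H_1: rank ker ∂_1 − rank ∂_2 = (9 − 4) − 5 = 0, and the invariant factors of ∂_2 are all 1, so H_1 = 0.
  H_2: rank ker ∂_2 − rank ∂_3 = (6 − 5) − 0 = 1, and there is no ∂_3, so H_2 = Z.

Hence the Betti numbers are b_0 = 1, b_1 = 0, b_2 = 1.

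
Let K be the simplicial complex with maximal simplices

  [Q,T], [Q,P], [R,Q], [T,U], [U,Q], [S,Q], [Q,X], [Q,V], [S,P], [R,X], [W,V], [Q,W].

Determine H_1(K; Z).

H_1 ≅ Z^4.

We work with the vertex ordering P < Q < R < S < T < U < V < W < X. The simplices of K, each written with vertices in increasing order, are:

  0-simplices (9): P, Q, R, S, T, U, V, W, X
  1-simplices (12): PQ, PS, QR, QS, QT, QU, QV, QW, QX, RX, TU, VW

giving chain groups C_0 ≅ Z^9, C_1 ≅ Z^12.

∂_1: C_1 → C_0 maps an edge to its endpoints' difference, ∂[p,q] = q − p.
The 9×12 boundary matrix has rank 8 and Smith normal form diag(1,1,1,1,1,1,1,1).

Reading off H_k = ker ∂_k / im ∂_{k+1}:

  H_1: rank ker ∂_1 − rank ∂_2 = (12 − 8) − 0 = 4, and there is no ∂_2, so H_1 ≅ Z^4.

(K is a triangulation of a wedge of 4 circles.)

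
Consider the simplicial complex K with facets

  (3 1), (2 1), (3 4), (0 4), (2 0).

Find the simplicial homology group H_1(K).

H_1 = Z.

We work with the vertex ordering 0 < 1 < 2 < 3 < 4. The simplices of K, each written with vertices in increasing order, are:

  0-simplices (5): [0], [1], [2], [3], [4]
  1-simplices (5): [0,2], [0,4], [1,2], [1,3], [3,4]

giving chain groups C_0 ≅ Z^5, C_1 ≅ Z^5.

The boundary map ∂_1: C_1 → C_0 sends each edge [p,q] (with p < q) to q − p.
The 5×5 boundary matrix has rank 4 and Smith normal form diag(1,1,1,1).

Now H_k = ker ∂_k / im ∂_{k+1}, so:

  H_1: rank ker ∂_1 − rank ∂_2 = (5 − 4) − 0 = 1, and there is no ∂_2, so H_1 = Z.

(K is a triangulation of the circle S^1.)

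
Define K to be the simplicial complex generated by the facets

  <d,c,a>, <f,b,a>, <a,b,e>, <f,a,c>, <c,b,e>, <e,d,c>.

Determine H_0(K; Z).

Order the vertices as a < b < c < d < e < f. Listing each simplex with vertices in this order, K has dimension 2 with simplices:

  0-simplices (6): a, b, c, d, e, f
  1-simplices (12): ab, ac, ad, ae, af, bc, be, bf, cd, ce, cf, de
  2-simplices (6): abe, abf, acd, acf, bce, cde

so the chain groups are C_0 ≅ Z^6, C_1 ≅ Z^12, C_2 ≅ Z^6.

Boundary ∂_1: C_1 → C_0 sends each edge [p,q] (with p < q) to q − p. For instance
  ∂cd = d − c.
This gives a 6×12 integer matrix of rank 5; reducing to Smith normal form yields diagonal entries (1,1,1,1,1).

∂_2: C_2 → C_1 sends each 2-simplex [p,q,r] to [q,r] − [p,r] + [p,q]. For instance
  ∂bce = ce − be + bc,
  ∂cde = de − ce + cd.
This gives a 12×6 integer matrix of rank 6; reducing to Smith normal form yields diagonal entries (1,1,1,1,1,1).

Reading off H_k = ker ∂_k / im ∂_{k+1}:

  H_0: rank C_0 − rank ∂_1 = 6 − 5 = 1, and the invariant factors of ∂_1 are all 1, so H_0 ≅ Z.

H_0 ≅ Z.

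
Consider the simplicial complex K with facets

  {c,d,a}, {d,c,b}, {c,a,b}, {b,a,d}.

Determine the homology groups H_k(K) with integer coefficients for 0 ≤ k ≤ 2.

H_0 = Z,  H_1 = 0,  H_2 = Z.

Take the total order a < b < c < d on the vertex set. Then K (dimension 2) consists of the simplices:

  0-simplices (4): a, b, c, d
  1-simplices (6): ab, ac, ad, bc, bd, cd
  2-simplices (4): abc, abd, acd, bcd

Hence C_0 ≅ Z^4, C_1 ≅ Z^6, C_2 ≅ Z^4.

The boundary map ∂_1: C_1 → C_0 maps an edge to its endpoints' difference, ∂[p,q] = q − p.
As a 4×6 matrix over Z this has rank 3, with invariant factors (1,1,1).

Boundary ∂_2: C_2 → C_1 acts by ∂[p,q,r] = [q,r] − [p,r] + [p,q]. For instance
  ∂bcd = cd − bd + bc,
  ∂abd = bd − ad + ab.
The resulting 6×4 matrix has rank 3, and its Smith normal form has invariant factors (1,1,1).

Now H_k = ker ∂_k / im ∂_{k+1}, so:

  H_0: rank C_0 − rank ∂_1 = 4 − 3 = 1, and the invariant factors of ∂_1 are all 1, so H_0 ≅ Z.
  H_1: rank ker ∂_1 − rank ∂_2 = (6 − 3) − 3 = 0, and the invariant factors of ∂_2 are all 1, so H_1 ≅ 0.
  H_2: rank ker ∂_2 − rank ∂_3 = (4 − 3) − 0 = 1, and there is no ∂_3, so H_2 ≅ Z.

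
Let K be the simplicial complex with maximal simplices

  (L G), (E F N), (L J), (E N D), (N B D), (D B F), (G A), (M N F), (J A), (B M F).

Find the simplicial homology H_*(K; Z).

Order the vertices as A < B < D < E < F < G < J < L < M < N. Listing each simplex with vertices in this order, K has dimension 2 with simplices:

  0-simplices (10): A, B, D, E, F, G, J, L, M, N
  1-simplices (16): AG, AJ, BD, BF, BM, BN, DE, DF, DN, EF, EN, FM, FN, GL, JL, MN
  2-simplices (6): BDF, BDN, BFM, DEN, EFN, FMN

so the chain groups are C_0 ≅ Z^10, C_1 ≅ Z^16, C_2 ≅ Z^6.

Boundary ∂_1: C_1 → C_0 is given by ∂[p,q] = [q] − [p].
The 10×16 boundary matrix has rank 8 and Smith normal form diag(1,1,1,1,1,1,1,1).

Boundary ∂_2: C_2 → C_1 sends each 2-simplex [p,q,r] to [q,r] − [p,r] + [p,q]. For instance
  ∂DEN = EN − DN + DE,
  ∂EFN = FN − EN + EF.
This gives a 16×6 integer matrix of rank 6; reducing to Smith normal form yields diagonal entries (1,1,1,1,1,1).

Reading off H_k = ker ∂_k / im ∂_{k+1}:

  H_0: rank C_0 − rank ∂_1 = 10 − 8 = 2, and the invariant factors of ∂_1 are all 1, so H_0 ≅ Z^2.
  H_1: rank ker ∂_1 − rank ∂_2 = (16 − 8) − 6 = 2, and the invariant factors of ∂_2 are all 1, so H_1 ≅ Z^2.
  H_2: rank ker ∂_2 − rank ∂_3 = (6 − 6) − 0 = 0, and there is no ∂_3, so H_2 ≅ 0.

(K is a triangulation of the disjoint union of the cylinder S^1 x I and the circle S^1.)

H_0 ≅ Z^2,  H_1 ≅ Z^2,  H_2 = 0.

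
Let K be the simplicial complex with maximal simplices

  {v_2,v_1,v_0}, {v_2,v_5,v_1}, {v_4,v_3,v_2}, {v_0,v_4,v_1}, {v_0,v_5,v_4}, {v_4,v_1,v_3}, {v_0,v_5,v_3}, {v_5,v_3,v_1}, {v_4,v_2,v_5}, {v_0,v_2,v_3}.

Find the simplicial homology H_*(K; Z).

Fix the vertex order v_0 < v_1 < v_2 < v_3 < v_4 < v_5 and write every simplex with vertices in increasing order. Then dim K = 2 and the simplices of K are:

  0-simplices (6): [v_0], [v_1], [v_2], [v_3], [v_4], [v_5]
  1-simplices (15): (15 of them)
  2-simplices (10): [v_0,v_1,v_2], [v_0,v_1,v_4], [v_0,v_2,v_3], [v_0,v_3,v_5], [v_0,v_4,v_5], [v_1,v_2,v_5], [v_1,v_3,v_4], [v_1,v_3,v_5], [v_2,v_3,v_4], [v_2,v_4,v_5]

so the chain groups are C_0 ≅ Z^6, C_1 ≅ Z^15, C_2 ≅ Z^10.

The boundary map ∂_1: C_1 → C_0 is given by ∂[p,q] = [q] − [p].
This gives a 6×15 integer matrix of rank 5; reducing to Smith normal form yields diagonal entries (1,1,1,1,1).

Boundary ∂_2: C_2 → C_1 maps a triangle to the signed sum of its edges. For instance
  ∂[v_1,v_3,v_5] = [v_3,v_5] − [v_1,v_5] + [v_1,v_3],
  ∂[v_0,v_3,v_5] = [v_3,v_5] − [v_0,v_5] + [v_0,v_3].
The 15×10 boundary matrix has rank 10 and Smith normal form diag(1,1,1,1,1,1,1,1,1,2).

Reading off H_k = ker ∂_k / im ∂_{k+1}:

  H_0: rank C_0 − rank ∂_1 = 6 − 5 = 1, and the invariant factors of ∂_1 are all 1, so H_0 = Z.
  H_1: rank ker ∂_1 − rank ∂_2 = (15 − 5) − 10 = 0, and ∂_2 has invariant factor 2 > 1, so H_1 = Z_2.
  H_2: rank ker ∂_2 − rank ∂_3 = (10 − 10) − 0 = 0, and there is no ∂_3, so H_2 = 0.

(K is a triangulation of the real projective plane RP^2.)

H_0 ≅ Z,  H_1 ≅ Z_2,  H_2 = 0.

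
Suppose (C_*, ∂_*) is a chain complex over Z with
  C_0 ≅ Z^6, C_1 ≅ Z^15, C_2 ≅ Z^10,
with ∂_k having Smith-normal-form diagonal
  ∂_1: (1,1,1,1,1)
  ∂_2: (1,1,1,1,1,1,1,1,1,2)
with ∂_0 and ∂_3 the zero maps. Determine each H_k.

H_0 ≅ Z,  H_1 ≅ Z/2,  H_2 = 0.

H_0: b_0 = 6 − 0 − 5 = 1; torsion from ∂_1 factors > 1: none. So H_0 ≅ Z.
H_1: b_1 = 15 − 5 − 10 = 0; torsion from ∂_2 factors > 1: [2]. So H_1 ≅ Z/2.
H_2: b_2 = 10 − 10 − 0 = 0; torsion from ∂_3 factors > 1: none. So H_2 ≅ 0.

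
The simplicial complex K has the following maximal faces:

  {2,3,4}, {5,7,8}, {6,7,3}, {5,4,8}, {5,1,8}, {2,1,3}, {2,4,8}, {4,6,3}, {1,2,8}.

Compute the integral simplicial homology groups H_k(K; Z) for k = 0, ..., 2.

H_0 = Z,  H_1 = Z,  H_2 = 0.

Fix the vertex order 1 < 2 < 3 < 4 < 5 < 6 < 7 < 8 and write every simplex with vertices in increasing order. Then dim K = 2 and the simplices of K are:

  0-simplices (8): [1], [2], [3], [4], [5], [6], [7], [8]
  1-simplices (17): [1,2], [1,3], [1,5], [1,8], [2,3], [2,4], [2,8], [3,4], [3,6], [3,7], [4,5], [4,6], [4,8], [5,7], [5,8], [6,7], [7,8]
  2-simplices (9): [1,2,3], [1,2,8], [1,5,8], [2,3,4], [2,4,8], [3,4,6], [3,6,7], [4,5,8], [5,7,8]

Hence C_0 ≅ Z^8, C_1 ≅ Z^17, C_2 ≅ Z^9.

Boundary ∂_1: C_1 → C_0 is given by ∂[p,q] = [q] − [p]. For instance
  ∂[1,8] = [8] − [1].
The resulting 8×17 matrix has rank 7, and its Smith normal form has invariant factors (1,1,1,1,1,1,1).

Boundary ∂_2: C_2 → C_1 sends each 2-simplex [p,q,r] to [q,r] − [p,r] + [p,q]. For instance
  ∂[2,3,4] = [3,4] − [2,4] + [2,3],
  ∂[3,6,7] = [6,7] − [3,7] + [3,6].
As a 17×9 matrix over Z this has rank 9, with invariant factors (1,1,1,1,1,1,1,1,1).

Reading off H_k = ker ∂_k / im ∂_{k+1}:

  H_0: rank C_0 − rank ∂_1 = 8 − 7 = 1, and the invariant factors of ∂_1 are all 1, so H_0 = Z.
  H_1: rank ker ∂_1 − rank ∂_2 = (17 − 7) − 9 = 1, and the invariant factors of ∂_2 are all 1, so H_1 = Z.
  H_2: rank ker ∂_2 − rank ∂_3 = (9 − 9) − 0 = 0, and there is no ∂_3, so H_2 = 0.

As a check, the Euler characteristic is 8 − 17 + 9 = 0, which agrees with 1 − 1 + 0 = 0.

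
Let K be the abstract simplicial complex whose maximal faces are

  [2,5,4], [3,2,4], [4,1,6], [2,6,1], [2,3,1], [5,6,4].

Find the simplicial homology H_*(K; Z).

H_0 ≅ Z,  H_1 ≅ Z,  H_2 = 0.

Fix the vertex order 1 < 2 < 3 < 4 < 5 < 6 and write every simplex with vertices in increasing order. Then dim K = 2 and the simplices of K are:

  0-simplices (6): [1], [2], [3], [4], [5], [6]
  1-simplices (12): [1,2], [1,3], [1,4], [1,6], [2,3], [2,4], [2,5], [2,6], [3,4], [4,5], [4,6], [5,6]
  2-simplices (6): [1,2,3], [1,2,6], [1,4,6], [2,3,4], [2,4,5], [4,5,6]

giving chain groups C_0 ≅ Z^6, C_1 ≅ Z^12, C_2 ≅ Z^6.

Boundary ∂_1: C_1 → C_0 maps an edge to its endpoints' difference, ∂[p,q] = q − p. For instance
  ∂[2,3] = [3] − [2].
As a 6×12 matrix over Z this has rank 5, with invariant factors (1,1,1,1,1).

∂_2: C_2 → C_1 maps a triangle to the signed sum of its edges. For instance
  ∂[2,3,4] = [3,4] − [2,4] + [2,3],
  ∂[2,4,5] = [4,5] − [2,5] + [2,4].
The resulting 12×6 matrix has rank 6, and its Smith normal form has invariant factors (1,1,1,1,1,1).

From H_k ≅ ker(∂_k) / im(∂_{k+1}) we obtain:

  H_0: rank C_0 − rank ∂_1 = 6 − 5 = 1, and the invariant factors of ∂_1 are all 1, so H_0 = Z.
  H_1: rank ker ∂_1 − rank ∂_2 = (12 − 5) − 6 = 1, and the invariant factors of ∂_2 are all 1, so H_1 = Z.
  H_2: rank ker ∂_2 − rank ∂_3 = (6 − 6) − 0 = 0, and there is no ∂_3, so H_2 = 0.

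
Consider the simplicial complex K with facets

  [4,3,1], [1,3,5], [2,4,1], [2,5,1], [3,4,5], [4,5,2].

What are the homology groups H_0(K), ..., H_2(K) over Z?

H_0 ≅ Z,  H_1 = 0,  H_2 ≅ Z.

We work with the vertex ordering 1 < 2 < 3 < 4 < 5. The simplices of K, each written with vertices in increasing order, are:

  0-simplices (5): [1], [2], [3], [4], [5]
  1-simplices (9): [1,2], [1,3], [1,4], [1,5], [2,4], [2,5], [3,4], [3,5], [4,5]
  2-simplices (6): [1,2,4], [1,2,5], [1,3,4], [1,3,5], [2,4,5], [3,4,5]

Hence C_0 ≅ Z^5, C_1 ≅ Z^9, C_2 ≅ Z^6.

The boundary map ∂_1: C_1 → C_0 maps an edge to its endpoints' difference, ∂[p,q] = q − p. For instance
  ∂[1,2] = [2] − [1].
This gives a 5×9 integer matrix of rank 4; reducing to Smith normal form yields diagonal entries (1,1,1,1).

Boundary ∂_2: C_2 → C_1 maps a triangle to the signed sum of its edges. For instance
  ∂[1,2,5] = [2,5] − [1,5] + [1,2],
  ∂[1,3,4] = [3,4] − [1,4] + [1,3].
The 9×6 boundary matrix has rank 5 and Smith normal form diag(1,1,1,1,1).

From H_k ≅ ker(∂_k) / im(∂_{k+1}) we obtain:

  H_0: rank C_0 − rank ∂_1 = 5 − 4 = 1, and the invariant factors of ∂_1 are all 1, so H_0 ≅ Z.
  H_1: rank ker ∂_1 − rank ∂_2 = (9 − 4) − 5 = 0, and the invariant factors of ∂_2 are all 1, so H_1 ≅ 0.
  H_2: rank ker ∂_2 − rank ∂_3 = (6 − 5) − 0 = 1, and there is no ∂_3, so H_2 ≅ Z.

As a check, the Euler characteristic is 5 − 9 + 6 = 2, which agrees with 1 − 0 + 1 = 2.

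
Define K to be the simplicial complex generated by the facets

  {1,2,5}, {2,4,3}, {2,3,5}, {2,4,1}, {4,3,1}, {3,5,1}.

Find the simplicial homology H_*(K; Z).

H_0 = Z,  H_1 = 0,  H_2 = Z.

Order the vertices as 1 < 2 < 3 < 4 < 5. Listing each simplex with vertices in this order, K has dimension 2 with simplices:

  0-simplices (5): [1], [2], [3], [4], [5]
  1-simplices (9): [1,2], [1,3], [1,4], [1,5], [2,3], [2,4], [2,5], [3,4], [3,5]
  2-simplices (6): [1,2,4], [1,2,5], [1,3,4], [1,3,5], [2,3,4], [2,3,5]

so the chain groups are C_0 ≅ Z^5, C_1 ≅ Z^9, C_2 ≅ Z^6.

Boundary ∂_1: C_1 → C_0 is given by ∂[p,q] = [q] − [p].
The resulting 5×9 matrix has rank 4, and its Smith normal form has invariant factors (1,1,1,1).

Boundary ∂_2: C_2 → C_1 acts by ∂[p,q,r] = [q,r] − [p,r] + [p,q]. For instance
  ∂[1,3,4] = [3,4] − [1,4] + [1,3],
  ∂[2,3,5] = [3,5] − [2,5] + [2,3].
As a 9×6 matrix over Z this has rank 5, with invariant factors (1,1,1,1,1).

From H_k ≅ ker(∂_k) / im(∂_{k+1}) we obtain:

  H_0: rank C_0 − rank ∂_1 = 5 − 4 = 1, and the invariant factors of ∂_1 are all 1, so H_0 = Z.
  H_1: rank ker ∂_1 − rank ∂_2 = (9 − 4) − 5 = 0, and the invariant factors of ∂_2 are all 1, so H_1 = 0.
  H_2: rank ker ∂_2 − rank ∂_3 = (6 − 5) − 0 = 1, and there is no ∂_3, so H_2 = Z.

As a check, the Euler characteristic is 5 − 9 + 6 = 2, which agrees with 1 − 0 + 1 = 2.
(K is a triangulation of the 2-sphere S^2.)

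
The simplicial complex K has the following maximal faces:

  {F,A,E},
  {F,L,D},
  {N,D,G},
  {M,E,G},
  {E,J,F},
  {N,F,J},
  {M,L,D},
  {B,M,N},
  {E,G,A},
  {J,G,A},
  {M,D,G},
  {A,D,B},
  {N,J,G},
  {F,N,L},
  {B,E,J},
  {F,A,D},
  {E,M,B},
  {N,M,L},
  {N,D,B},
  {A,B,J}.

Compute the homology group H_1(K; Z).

We work with the vertex ordering A < B < D < E < F < G < J < L < M < N. The simplices of K, each written with vertices in increasing order, are:

  0-simplices (10): A, B, D, E, F, G, J, L, M, N
  1-simplices (30): AB, AD, AE, AF, AG, AJ, BD, BE, BJ, BM, BN, DF, DG, DL, DM, DN, EF, EG, EJ, EM, FJ, FL, FN, GJ, GM, GN, JN, LM, LN, MN
  2-simplices (20): ABD, ABJ, ADF, AEF, AEG, AGJ, BDN, BEJ, BEM, BMN, DFL, DGM, DGN, DLM, EFJ, EGM, FJN, FLN, GJN, LMN

Hence C_0 ≅ Z^10, C_1 ≅ Z^30, C_2 ≅ Z^20.

The boundary map ∂_1: C_1 → C_0 is given by ∂[p,q] = [q] − [p].
This gives a 10×30 integer matrix of rank 9; reducing to Smith normal form yields diagonal entries (1,1,1,1,1,1,1,1,1).

Boundary ∂_2: C_2 → C_1 sends each 2-simplex [p,q,r] to [q,r] − [p,r] + [p,q]. For instance
  ∂EFJ = FJ − EJ + EF,
  ∂AGJ = GJ − AJ + AG.
The resulting 30×20 matrix has rank 20, and its Smith normal form has invariant factors (1,1,1,1,1,1,1,1,1,1,1,1,1,1,1,1,1,1,1,2).

Now H_k = ker ∂_k / im ∂_{k+1}, so:

  H_1: rank ker ∂_1 − rank ∂_2 = (30 − 9) − 20 = 1, and ∂_2 has invariant factor 2 > 1, so H_1 ≅ Z ⊕ Z/2Z.

H_1 ≅ Z ⊕ Z/2Z.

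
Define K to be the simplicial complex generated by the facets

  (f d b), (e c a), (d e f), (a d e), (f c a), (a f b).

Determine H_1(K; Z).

H_1 ≅ Z.

Take the total order a < b < c < d < e < f on the vertex set. Then K (dimension 2) consists of the simplices:

  0-simplices (6): a, b, c, d, e, f
  1-simplices (12): ab, ac, ad, ae, af, bd, bf, ce, cf, de, df, ef
  2-simplices (6): abf, ace, acf, ade, bdf, def

Hence C_0 ≅ Z^6, C_1 ≅ Z^12, C_2 ≅ Z^6.

∂_1: C_1 → C_0 sends each edge [p,q] (with p < q) to q − p.
This gives a 6×12 integer matrix of rank 5; reducing to Smith normal form yields diagonal entries (1,1,1,1,1).

The boundary map ∂_2: C_2 → C_1 sends each 2-simplex [p,q,r] to [q,r] − [p,r] + [p,q]. For instance
  ∂ade = de − ae + ad,
  ∂abf = bf − af + ab.
The 12×6 boundary matrix has rank 6 and Smith normal form diag(1,1,1,1,1,1).

From H_k ≅ ker(∂_k) / im(∂_{k+1}) we obtain:

  H_1: rank ker ∂_1 − rank ∂_2 = (12 − 5) − 6 = 1, and the invariant factors of ∂_2 are all 1, so H_1 ≅ Z.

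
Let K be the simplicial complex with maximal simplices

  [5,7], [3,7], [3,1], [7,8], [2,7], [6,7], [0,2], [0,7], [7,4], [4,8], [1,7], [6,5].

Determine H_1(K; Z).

H_1 ≅ Z^4.

Order the vertices as 0 < 1 < 2 < 3 < 4 < 5 < 6 < 7 < 8. Listing each simplex with vertices in this order, K has dimension 1 with simplices:

  0-simplices (9): [0], [1], [2], [3], [4], [5], [6], [7], [8]
  1-simplices (12): [0,2], [0,7], [1,3], [1,7], [2,7], [3,7], [4,7], [4,8], [5,6], [5,7], [6,7], [7,8]

giving chain groups C_0 ≅ Z^9, C_1 ≅ Z^12.

Boundary ∂_1: C_1 → C_0 maps an edge to its endpoints' difference, ∂[p,q] = q − p.
This gives a 9×12 integer matrix of rank 8; reducing to Smith normal form yields diagonal entries (1,1,1,1,1,1,1,1).

Computing H_k = (kernel of ∂_k) / (image of ∂_{k+1}):

  H_1: rank ker ∂_1 − rank ∂_2 = (12 − 8) − 0 = 4, and there is no ∂_2, so H_1 = Z^4.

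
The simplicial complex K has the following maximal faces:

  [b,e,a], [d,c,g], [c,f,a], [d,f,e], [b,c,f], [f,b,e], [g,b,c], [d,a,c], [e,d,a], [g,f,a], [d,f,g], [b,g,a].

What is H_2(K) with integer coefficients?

K has 7 vertices, 18 edges, 12 triangles.
rank ∂_2 = 12, rank ∂_3 = 0 ⇒ b_2 = 12 − 12 − 0 = 0. So H_2 = 0.

H_2 = 0.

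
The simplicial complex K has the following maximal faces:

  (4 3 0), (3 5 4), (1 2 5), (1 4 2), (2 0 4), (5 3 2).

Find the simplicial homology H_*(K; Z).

H_0 ≅ Z,  H_1 ≅ Z,  H_2 = 0.

Order the vertices as 0 < 1 < 2 < 3 < 4 < 5. Listing each simplex with vertices in this order, K has dimension 2 with simplices:

  0-simplices (6): [0], [1], [2], [3], [4], [5]
  1-simplices (12): [0,2], [0,3], [0,4], [1,2], [1,4], [1,5], [2,3], [2,4], [2,5], [3,4], [3,5], [4,5]
  2-simplices (6): [0,2,4], [0,3,4], [1,2,4], [1,2,5], [2,3,5], [3,4,5]

Hence C_0 ≅ Z^6, C_1 ≅ Z^12, C_2 ≅ Z^6.

The boundary map ∂_1: C_1 → C_0 maps an edge to its endpoints' difference, ∂[p,q] = q − p.
This gives a 6×12 integer matrix of rank 5; reducing to Smith normal form yields diagonal entries (1,1,1,1,1).

∂_2: C_2 → C_1 acts by ∂[p,q,r] = [q,r] − [p,r] + [p,q]. For instance
  ∂[1,2,4] = [2,4] − [1,4] + [1,2],
  ∂[3,4,5] = [4,5] − [3,5] + [3,4].
The 12×6 boundary matrix has rank 6 and Smith normal form diag(1,1,1,1,1,1).

Reading off H_k = ker ∂_k / im ∂_{k+1}:

  H_0: rank C_0 − rank ∂_1 = 6 − 5 = 1, and the invariant factors of ∂_1 are all 1, so H_0 ≅ Z.
  H_1: rank ker ∂_1 − rank ∂_2 = (12 − 5) − 6 = 1, and the invariant factors of ∂_2 are all 1, so H_1 ≅ Z.
  H_2: rank ker ∂_2 − rank ∂_3 = (6 − 6) − 0 = 0, and there is no ∂_3, so H_2 ≅ 0.

As a check, the Euler characteristic is 6 − 12 + 6 = 0, which agrees with 1 − 1 + 0 = 0.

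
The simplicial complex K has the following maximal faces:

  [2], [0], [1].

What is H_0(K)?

H_0 ≅ Z^3.

Fix the vertex order 0 < 1 < 2 and write every simplex with vertices in increasing order. Then dim K = 0 and the simplices of K are:

  0-simplices (3): [0], [1], [2]

so the chain groups are C_0 ≅ Z^3.

Computing H_k = (kernel of ∂_k) / (image of ∂_{k+1}):

  H_0: rank C_0 − rank ∂_1 = 3 − 0 = 3, and there is no ∂_1, so H_0 ≅ Z^3.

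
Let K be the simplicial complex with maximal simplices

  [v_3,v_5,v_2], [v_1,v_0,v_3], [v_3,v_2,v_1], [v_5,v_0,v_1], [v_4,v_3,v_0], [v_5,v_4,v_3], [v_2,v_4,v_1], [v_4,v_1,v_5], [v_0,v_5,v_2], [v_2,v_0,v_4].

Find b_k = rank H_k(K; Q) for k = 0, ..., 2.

Fix the vertex order v_0 < v_1 < v_2 < v_3 < v_4 < v_5 and write every simplex with vertices in increasing order. Then dim K = 2 and the simplices of K are:

  0-simplices (6): [v_0], [v_1], [v_2], [v_3], [v_4], [v_5]
  1-simplices (15): (15 of them)
  2-simplices (10): [v_0,v_1,v_3], [v_0,v_1,v_5], [v_0,v_2,v_4], [v_0,v_2,v_5], [v_0,v_3,v_4], [v_1,v_2,v_3], [v_1,v_2,v_4], [v_1,v_4,v_5], [v_2,v_3,v_5], [v_3,v_4,v_5]

so the chain groups are C_0 ≅ Z^6, C_1 ≅ Z^15, C_2 ≅ Z^10.

The boundary map ∂_1: C_1 → C_0 maps an edge to its endpoints' difference, ∂[p,q] = q − p. For instance
  ∂[v_0,v_4] = [v_4] − [v_0].
As a 6×15 matrix over Z this has rank 5, with invariant factors (1,1,1,1,1).

∂_2: C_2 → C_1 maps a triangle to the signed sum of its edges. For instance
  ∂[v_1,v_2,v_4] = [v_2,v_4] − [v_1,v_4] + [v_1,v_2],
  ∂[v_1,v_4,v_5] = [v_4,v_5] − [v_1,v_5] + [v_1,v_4].
As a 15×10 matrix over Z this has rank 10, with invariant factors (1,1,1,1,1,1,1,1,1,2).

Reading off H_k = ker ∂_k / im ∂_{k+1}:

  H_0: rank C_0 − rank ∂_1 = 6 − 5 = 1, and the invariant factors of ∂_1 are all 1, so H_0 = Z.
  H_1: rank ker ∂_1 − rank ∂_2 = (15 − 5) − 10 = 0, and ∂_2 has invariant factor 2 > 1, so H_1 = Z/2Z.
  H_2: rank ker ∂_2 − rank ∂_3 = (10 − 10) − 0 = 0, and there is no ∂_3, so H_2 = 0.

Hence the Betti numbers are b_0 = 1, b_1 = 0, b_2 = 0.

b_0 = 1, b_1 = 0, b_2 = 0.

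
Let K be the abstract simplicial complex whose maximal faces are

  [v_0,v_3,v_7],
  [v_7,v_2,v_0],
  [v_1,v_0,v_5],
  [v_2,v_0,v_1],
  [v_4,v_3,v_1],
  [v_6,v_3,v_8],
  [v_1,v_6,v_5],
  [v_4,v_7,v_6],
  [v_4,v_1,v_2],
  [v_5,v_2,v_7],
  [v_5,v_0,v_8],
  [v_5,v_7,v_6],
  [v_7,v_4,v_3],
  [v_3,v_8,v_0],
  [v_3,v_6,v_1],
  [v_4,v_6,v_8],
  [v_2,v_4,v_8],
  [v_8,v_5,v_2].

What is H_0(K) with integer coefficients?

H_0 ≅ Z.

Take the total order v_0 < v_1 < v_2 < v_3 < v_4 < v_5 < v_6 < v_7 < v_8 on the vertex set. Then K (dimension 2) consists of the simplices:

  0-simplices (9): [v_0], [v_1], [v_2], [v_3], [v_4], [v_5], [v_6], [v_7], [v_8]
  1-simplices (27): (27 of them)
  2-simplices (18): (18 of them)

giving chain groups C_0 ≅ Z^9, C_1 ≅ Z^27, C_2 ≅ Z^18.

∂_1: C_1 → C_0 maps an edge to its endpoints' difference, ∂[p,q] = q − p. For instance
  ∂[v_0,v_5] = [v_5] − [v_0].
The resulting 9×27 matrix has rank 8, and its Smith normal form has invariant factors (1,1,1,1,1,1,1,1).

∂_2: C_2 → C_1 sends each 2-simplex [p,q,r] to [q,r] − [p,r] + [p,q]. For instance
  ∂[v_1,v_5,v_6] = [v_5,v_6] − [v_1,v_6] + [v_1,v_5],
  ∂[v_0,v_1,v_5] = [v_1,v_5] − [v_0,v_5] + [v_0,v_1].
As a 27×18 matrix over Z this has rank 18, with invariant factors (1,1,1,1,1,1,1,1,1,1,1,1,1,1,1,1,1,2).

From H_k ≅ ker(∂_k) / im(∂_{k+1}) we obtain:

  H_0: rank C_0 − rank ∂_1 = 9 − 8 = 1, and the invariant factors of ∂_1 are all 1, so H_0 = Z.

(K is a triangulation of the Klein bottle.)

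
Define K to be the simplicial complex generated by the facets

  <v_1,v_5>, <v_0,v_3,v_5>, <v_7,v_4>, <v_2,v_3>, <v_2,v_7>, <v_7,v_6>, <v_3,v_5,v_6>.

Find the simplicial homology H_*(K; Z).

We work with the vertex ordering v_0 < v_1 < v_2 < v_3 < v_4 < v_5 < v_6 < v_7. The simplices of K, each written with vertices in increasing order, are:

  0-simplices (8): [v_0], [v_1], [v_2], [v_3], [v_4], [v_5], [v_6], [v_7]
  1-simplices (10): [v_0,v_3], [v_0,v_5], [v_1,v_5], [v_2,v_3], [v_2,v_7], [v_3,v_5], [v_3,v_6], [v_4,v_7], [v_5,v_6], [v_6,v_7]
  2-simplices (2): [v_0,v_3,v_5], [v_3,v_5,v_6]

so the chain groups are C_0 ≅ Z^8, C_1 ≅ Z^10, C_2 ≅ Z^2.

∂_1: C_1 → C_0 is given by ∂[p,q] = [q] − [p]. For instance
  ∂[v_2,v_7] = [v_7] − [v_2].
The 8×10 boundary matrix has rank 7 and Smith normal form diag(1,1,1,1,1,1,1).

∂_2: C_2 → C_1 maps a triangle to the signed sum of its edges. For instance
  ∂[v_0,v_3,v_5] = [v_3,v_5] − [v_0,v_5] + [v_0,v_3],
  ∂[v_3,v_5,v_6] = [v_5,v_6] − [v_3,v_6] + [v_3,v_5].
This gives a 10×2 integer matrix of rank 2; reducing to Smith normal form yields diagonal entries (1,1).

From H_k ≅ ker(∂_k) / im(∂_{k+1}) we obtain:

  H_0: rank C_0 − rank ∂_1 = 8 − 7 = 1, and the invariant factors of ∂_1 are all 1, so H_0 = Z.
  H_1: rank ker ∂_1 − rank ∂_2 = (10 − 7) − 2 = 1, and the invariant factors of ∂_2 are all 1, so H_1 = Z.
  H_2: rank ker ∂_2 − rank ∂_3 = (2 − 2) − 0 = 0, and there is no ∂_3, so H_2 = 0.

H_0 = Z,  H_1 = Z,  H_2 = 0.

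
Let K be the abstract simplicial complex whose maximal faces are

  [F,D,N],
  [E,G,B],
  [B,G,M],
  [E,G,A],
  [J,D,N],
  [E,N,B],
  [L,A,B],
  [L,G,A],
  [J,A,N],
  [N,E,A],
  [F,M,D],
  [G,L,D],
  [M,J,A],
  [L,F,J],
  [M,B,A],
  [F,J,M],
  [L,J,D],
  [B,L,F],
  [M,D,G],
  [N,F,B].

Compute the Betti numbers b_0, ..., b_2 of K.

b_0 = 1, b_1 = 1, b_2 = 0.

Order the vertices as A < B < D < E < F < G < J < L < M < N. Listing each simplex with vertices in this order, K has dimension 2 with simplices:

  0-simplices (10): A, B, D, E, F, G, J, L, M, N
  1-simplices (30): AB, AE, AG, AJ, AL, AM, AN, BE, BF, BG, BL, BM, BN, DF, DG, DJ, DL, DM, DN, EG, EN, FJ, FL, FM, FN, GL, GM, JL, JM, JN
  2-simplices (20): ABL, ABM, AEG, AEN, AGL, AJM, AJN, BEG, BEN, BFL, BFN, BGM, DFM, DFN, DGL, DGM, DJL, DJN, FJL, FJM

so the chain groups are C_0 ≅ Z^10, C_1 ≅ Z^30, C_2 ≅ Z^20.

∂_1: C_1 → C_0 sends each edge [p,q] (with p < q) to q − p. For instance
  ∂GL = L − G.
This gives a 10×30 integer matrix of rank 9; reducing to Smith normal form yields diagonal entries (1,1,1,1,1,1,1,1,1).

The boundary map ∂_2: C_2 → C_1 acts by ∂[p,q,r] = [q,r] − [p,r] + [p,q]. For instance
  ∂ABL = BL − AL + AB,
  ∂DGM = GM − DM + DG.
The 30×20 boundary matrix has rank 20 and Smith normal form diag(1,1,1,1,1,1,1,1,1,1,1,1,1,1,1,1,1,1,1,2).

Reading off H_k = ker ∂_k / im ∂_{k+1}:

  H_0: rank C_0 − rank ∂_1 = 10 − 9 = 1, and the invariant factors of ∂_1 are all 1, so H_0 = Z.
  H_1: rank ker ∂_1 − rank ∂_2 = (30 − 9) − 20 = 1, and ∂_2 has invariant factor 2 > 1, so H_1 = Z ⊕ Z/2.
  H_2: rank ker ∂_2 − rank ∂_3 = (20 − 20) − 0 = 0, and there is no ∂_3, so H_2 = 0.

Hence the Betti numbers are b_0 = 1, b_1 = 1, b_2 = 0.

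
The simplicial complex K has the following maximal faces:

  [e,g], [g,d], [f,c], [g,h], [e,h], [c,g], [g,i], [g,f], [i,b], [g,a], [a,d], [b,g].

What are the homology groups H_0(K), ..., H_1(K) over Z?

H_0 = Z,  H_1 = Z^4.

K has 9 vertices, 12 edges.
rank ∂_0 = 0, rank ∂_1 = 8 ⇒ b_0 = 9 − 0 − 8 = 1; all invariant factors of ∂_1 are 1 so no torsion. So H_0 ≅ Z.
rank ∂_1 = 8, rank ∂_2 = 0 ⇒ b_1 = 12 − 8 − 0 = 4. So H_1 ≅ Z^4.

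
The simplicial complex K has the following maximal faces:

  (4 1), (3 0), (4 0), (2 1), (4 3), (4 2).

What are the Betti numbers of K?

b_0 = 1, b_1 = 2.

Take the total order 0 < 1 < 2 < 3 < 4 on the vertex set. Then K (dimension 1) consists of the simplices:

  0-simplices (5): [0], [1], [2], [3], [4]
  1-simplices (6): [0,3], [0,4], [1,2], [1,4], [2,4], [3,4]

Hence C_0 ≅ Z^5, C_1 ≅ Z^6.

The boundary map ∂_1: C_1 → C_0 sends each edge [p,q] (with p < q) to q − p.
As a 5×6 matrix over Z this has rank 4, with invariant factors (1,1,1,1).

From H_k ≅ ker(∂_k) / im(∂_{k+1}) we obtain:

  H_0: rank C_0 − rank ∂_1 = 5 − 4 = 1, and the invariant factors of ∂_1 are all 1, so H_0 ≅ Z.
  H_1: rank ker ∂_1 − rank ∂_2 = (6 − 4) − 0 = 2, and there is no ∂_2, so H_1 ≅ Z^2.

As a check, the Euler characteristic is 5 − 6 = -1, which agrees with 1 − 2 = -1.
(K is a triangulation of a wedge of 2 circles.)

Hence the Betti numbers are b_0 = 1, b_1 = 2.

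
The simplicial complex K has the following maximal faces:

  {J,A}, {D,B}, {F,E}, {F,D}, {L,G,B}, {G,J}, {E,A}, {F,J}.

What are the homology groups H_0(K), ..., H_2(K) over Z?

We work with the vertex ordering A < B < D < E < F < G < J < L. The simplices of K, each written with vertices in increasing order, are:

  0-simplices (8): A, B, D, E, F, G, J, L
  1-simplices (10): AE, AJ, BD, BG, BL, DF, EF, FJ, GJ, GL
  2-simplices (1): BGL

giving chain groups C_0 ≅ Z^8, C_1 ≅ Z^10, C_2 ≅ Z^1.

∂_1: C_1 → C_0 is given by ∂[p,q] = [q] − [p]. For instance
  ∂DF = F − D.
This gives a 8×10 integer matrix of rank 7; reducing to Smith normal form yields diagonal entries (1,1,1,1,1,1,1).

Boundary ∂_2: C_2 → C_1 sends each 2-simplex [p,q,r] to [q,r] − [p,r] + [p,q]. For instance
  ∂BGL = GL − BL + BG.
The resulting 10×1 matrix has rank 1, and its Smith normal form has invariant factors (1).

Reading off H_k = ker ∂_k / im ∂_{k+1}:

  H_0: rank C_0 − rank ∂_1 = 8 − 7 = 1, and the invariant factors of ∂_1 are all 1, so H_0 = Z.
  H_1: rank ker ∂_1 − rank ∂_2 = (10 − 7) − 1 = 2, and the invariant factors of ∂_2 are all 1, so H_1 = Z^2.
  H_2: rank ker ∂_2 − rank ∂_3 = (1 − 1) − 0 = 0, and there is no ∂_3, so H_2 = 0.

As a check, the Euler characteristic is 8 − 10 + 1 = -1, which agrees with 1 − 2 + 0 = -1.

H_0 ≅ Z,  H_1 ≅ Z^2,  H_2 = 0.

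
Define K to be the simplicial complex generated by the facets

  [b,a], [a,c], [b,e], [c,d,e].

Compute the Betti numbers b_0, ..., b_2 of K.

K has 5 vertices, 6 edges, 1 triangle.
rank ∂_0 = 0, rank ∂_1 = 4 ⇒ b_0 = 5 − 0 − 4 = 1; all invariant factors of ∂_1 are 1 so no torsion. So H_0 ≅ Z.
rank ∂_1 = 4, rank ∂_2 = 1 ⇒ b_1 = 6 − 4 − 1 = 1; all invariant factors of ∂_2 are 1 so no torsion. So H_1 ≅ Z.
rank ∂_2 = 1, rank ∂_3 = 0 ⇒ b_2 = 1 − 1 − 0 = 0. So H_2 ≅ 0.

b_0 = 1, b_1 = 1, b_2 = 0.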